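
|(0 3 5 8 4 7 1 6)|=8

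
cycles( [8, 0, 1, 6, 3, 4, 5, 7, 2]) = (0 8 2 1)(3 6 5 4)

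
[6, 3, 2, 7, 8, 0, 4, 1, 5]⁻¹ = [5, 7, 2, 1, 6, 8, 0, 3, 4]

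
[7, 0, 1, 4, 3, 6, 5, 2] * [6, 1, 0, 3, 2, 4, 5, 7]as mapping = [0→7, 1→6, 2→1, 3→2, 4→3, 5→5, 6→4, 7→0]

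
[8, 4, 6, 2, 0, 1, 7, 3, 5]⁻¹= [4, 5, 3, 7, 1, 8, 2, 6, 0]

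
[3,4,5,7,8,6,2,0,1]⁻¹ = [7,8,6,0,1,2,5,3,4]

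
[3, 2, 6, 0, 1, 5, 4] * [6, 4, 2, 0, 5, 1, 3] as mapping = [0→0, 1→2, 2→3, 3→6, 4→4, 5→1, 6→5] 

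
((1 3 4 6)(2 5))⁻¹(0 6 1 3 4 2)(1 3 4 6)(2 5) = (0 1 3 4 6 5)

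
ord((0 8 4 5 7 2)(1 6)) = 6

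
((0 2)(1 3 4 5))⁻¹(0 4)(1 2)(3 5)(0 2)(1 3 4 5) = (0 3)(1 4)(2 5)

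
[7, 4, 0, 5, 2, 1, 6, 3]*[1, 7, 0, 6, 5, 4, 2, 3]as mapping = [0→3, 1→5, 2→1, 3→4, 4→0, 5→7, 6→2, 7→6]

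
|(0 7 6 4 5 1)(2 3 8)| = 6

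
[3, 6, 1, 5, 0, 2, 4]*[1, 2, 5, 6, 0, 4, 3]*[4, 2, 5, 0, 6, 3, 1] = [1, 0, 5, 6, 2, 3, 4]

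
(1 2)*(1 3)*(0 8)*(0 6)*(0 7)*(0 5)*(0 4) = (0 8 6 7 5 4)(1 2 3)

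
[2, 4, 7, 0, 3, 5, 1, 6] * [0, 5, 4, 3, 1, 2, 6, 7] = [4, 1, 7, 0, 3, 2, 5, 6]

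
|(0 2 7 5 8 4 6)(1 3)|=14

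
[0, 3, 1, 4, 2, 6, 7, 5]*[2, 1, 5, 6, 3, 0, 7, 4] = [2, 6, 1, 3, 5, 7, 4, 0]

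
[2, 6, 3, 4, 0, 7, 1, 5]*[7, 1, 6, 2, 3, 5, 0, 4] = [6, 0, 2, 3, 7, 4, 1, 5]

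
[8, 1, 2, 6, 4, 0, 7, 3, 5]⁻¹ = [5, 1, 2, 7, 4, 8, 3, 6, 0]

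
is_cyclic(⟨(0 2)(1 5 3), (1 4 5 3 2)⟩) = no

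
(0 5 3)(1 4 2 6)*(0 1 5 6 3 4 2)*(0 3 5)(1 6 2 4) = (0 2 5 1 4 3 6)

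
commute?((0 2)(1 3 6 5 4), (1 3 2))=no:(0 2)(1 3 6 5 4) * (1 3 2)=(0 1 2)(3 6 5 4), (1 3 2) * (0 2)(1 3 6 5 4)=(0 2 3)(1 6 5 4)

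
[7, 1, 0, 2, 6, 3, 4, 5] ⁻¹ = [2, 1, 3, 5, 6, 7, 4, 0] 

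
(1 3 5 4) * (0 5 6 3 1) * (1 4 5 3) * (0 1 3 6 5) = (0 6 3 5)(1 4)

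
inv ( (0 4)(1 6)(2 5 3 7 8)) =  (0 4)(1 6)(2 8 7 3 5)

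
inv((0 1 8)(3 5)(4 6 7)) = (0 8 1)(3 5)(4 7 6)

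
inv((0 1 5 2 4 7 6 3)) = (0 3 6 7 4 2 5 1)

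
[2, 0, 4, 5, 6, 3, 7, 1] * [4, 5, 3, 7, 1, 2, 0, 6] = [3, 4, 1, 2, 0, 7, 6, 5]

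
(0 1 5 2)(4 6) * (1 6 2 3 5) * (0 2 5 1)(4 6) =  (0 4 5 3 1)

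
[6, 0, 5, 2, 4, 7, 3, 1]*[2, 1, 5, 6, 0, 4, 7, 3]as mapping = [0→7, 1→2, 2→4, 3→5, 4→0, 5→3, 6→6, 7→1]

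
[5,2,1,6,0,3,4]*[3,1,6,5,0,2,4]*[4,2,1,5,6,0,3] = [1,3,2,6,5,0,4] 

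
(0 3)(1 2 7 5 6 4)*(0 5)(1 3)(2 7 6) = (0 1 7)(2 6 4 3 5)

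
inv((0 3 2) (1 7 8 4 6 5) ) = (0 2 3) (1 5 6 4 8 7) 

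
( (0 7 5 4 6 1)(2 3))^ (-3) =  (0 4)(1 5)(2 3)(6 7)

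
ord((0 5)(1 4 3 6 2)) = 10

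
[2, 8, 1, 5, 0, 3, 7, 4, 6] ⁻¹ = [4, 2, 0, 5, 7, 3, 8, 6, 1] 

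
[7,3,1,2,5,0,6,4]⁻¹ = [5,2,3,1,7,4,6,0]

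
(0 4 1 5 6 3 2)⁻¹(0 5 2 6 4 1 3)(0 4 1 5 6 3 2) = (0 3 1 5 2 4 6)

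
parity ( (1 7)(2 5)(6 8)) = odd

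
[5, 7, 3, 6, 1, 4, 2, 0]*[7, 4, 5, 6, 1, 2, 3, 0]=[2, 0, 6, 3, 4, 1, 5, 7]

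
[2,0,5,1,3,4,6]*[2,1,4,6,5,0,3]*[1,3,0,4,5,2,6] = [5,0,1,3,6,2,4]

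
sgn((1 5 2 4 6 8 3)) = 1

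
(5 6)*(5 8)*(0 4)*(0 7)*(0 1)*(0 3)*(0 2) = (0 4 7 1 3 2)(5 6 8)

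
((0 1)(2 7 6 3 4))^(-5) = (0 1)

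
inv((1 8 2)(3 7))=(1 2 8)(3 7)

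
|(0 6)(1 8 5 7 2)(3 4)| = 10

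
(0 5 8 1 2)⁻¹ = (0 2 1 8 5)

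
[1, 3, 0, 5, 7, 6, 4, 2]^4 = [6, 4, 5, 7, 1, 2, 0, 3]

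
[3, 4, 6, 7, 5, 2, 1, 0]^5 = [7, 1, 2, 0, 4, 5, 6, 3]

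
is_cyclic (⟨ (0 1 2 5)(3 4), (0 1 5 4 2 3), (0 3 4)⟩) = no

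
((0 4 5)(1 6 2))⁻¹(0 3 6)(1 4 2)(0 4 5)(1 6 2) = (1 6 5)(2 4 3)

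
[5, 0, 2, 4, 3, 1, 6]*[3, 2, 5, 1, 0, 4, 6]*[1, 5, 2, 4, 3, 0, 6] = [3, 4, 0, 1, 5, 2, 6]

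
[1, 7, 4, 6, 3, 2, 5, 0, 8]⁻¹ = [7, 0, 5, 4, 2, 6, 3, 1, 8]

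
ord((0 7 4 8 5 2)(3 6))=6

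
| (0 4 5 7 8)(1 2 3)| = 15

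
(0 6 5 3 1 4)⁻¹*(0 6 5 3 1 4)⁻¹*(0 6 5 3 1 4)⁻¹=(0 3)(1 6)(4 5)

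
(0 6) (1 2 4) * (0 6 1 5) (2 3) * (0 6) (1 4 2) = (0 4 5 6) (1 3) 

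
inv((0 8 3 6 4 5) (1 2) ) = (0 5 4 6 3 8) (1 2) 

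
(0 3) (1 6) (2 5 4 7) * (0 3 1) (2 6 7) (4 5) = (0 1 7 6) (2 4) 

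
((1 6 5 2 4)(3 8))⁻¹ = (1 4 2 5 6)(3 8)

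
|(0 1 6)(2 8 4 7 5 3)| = 6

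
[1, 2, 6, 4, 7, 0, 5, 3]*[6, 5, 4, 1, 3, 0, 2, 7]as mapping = [0→5, 1→4, 2→2, 3→3, 4→7, 5→6, 6→0, 7→1]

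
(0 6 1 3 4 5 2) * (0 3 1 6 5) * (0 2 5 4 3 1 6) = (0 4 2 1 6)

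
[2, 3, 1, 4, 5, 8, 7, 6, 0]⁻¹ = [8, 2, 0, 1, 3, 4, 7, 6, 5]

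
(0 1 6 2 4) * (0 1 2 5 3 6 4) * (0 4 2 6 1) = (0 6 5 3 1 2 4)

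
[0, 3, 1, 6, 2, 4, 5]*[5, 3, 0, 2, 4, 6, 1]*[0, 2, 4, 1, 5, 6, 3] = [6, 4, 1, 2, 0, 5, 3]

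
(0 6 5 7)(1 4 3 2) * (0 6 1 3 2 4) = (0 1)(2 3 4)(5 7 6)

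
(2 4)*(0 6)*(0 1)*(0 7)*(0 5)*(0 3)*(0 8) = (0 6 1 7 5 3 8)(2 4)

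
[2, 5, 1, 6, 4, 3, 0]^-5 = [2, 5, 1, 6, 4, 3, 0]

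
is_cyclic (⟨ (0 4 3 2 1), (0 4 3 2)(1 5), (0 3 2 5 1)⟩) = no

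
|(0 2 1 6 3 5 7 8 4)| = 9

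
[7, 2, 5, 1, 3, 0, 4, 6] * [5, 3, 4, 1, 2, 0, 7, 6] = [6, 4, 0, 3, 1, 5, 2, 7]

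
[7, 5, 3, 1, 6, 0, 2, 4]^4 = [2, 4, 0, 7, 1, 6, 5, 3]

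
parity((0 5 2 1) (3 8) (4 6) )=odd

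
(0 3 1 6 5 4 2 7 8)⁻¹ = (0 8 7 2 4 5 6 1 3)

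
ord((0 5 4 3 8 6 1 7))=8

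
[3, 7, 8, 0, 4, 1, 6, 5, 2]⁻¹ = [3, 5, 8, 0, 4, 7, 6, 1, 2]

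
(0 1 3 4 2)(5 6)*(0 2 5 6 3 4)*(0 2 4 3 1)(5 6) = (1 3 2 4 6 5)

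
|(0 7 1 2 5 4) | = 6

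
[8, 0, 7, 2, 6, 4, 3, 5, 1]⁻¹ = [1, 8, 3, 6, 5, 7, 4, 2, 0]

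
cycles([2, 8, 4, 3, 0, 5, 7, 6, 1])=(0 2 4)(1 8)(6 7)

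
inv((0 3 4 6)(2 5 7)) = (0 6 4 3)(2 7 5)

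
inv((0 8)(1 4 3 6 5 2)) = (0 8)(1 2 5 6 3 4)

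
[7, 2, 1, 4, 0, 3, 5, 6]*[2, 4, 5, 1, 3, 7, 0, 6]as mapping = [0→6, 1→5, 2→4, 3→3, 4→2, 5→1, 6→7, 7→0]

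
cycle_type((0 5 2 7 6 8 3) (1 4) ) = 2.7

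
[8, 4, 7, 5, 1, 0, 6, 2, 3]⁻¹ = [5, 4, 7, 8, 1, 3, 6, 2, 0]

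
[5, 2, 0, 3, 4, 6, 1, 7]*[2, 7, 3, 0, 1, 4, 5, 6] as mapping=[0→4, 1→3, 2→2, 3→0, 4→1, 5→5, 6→7, 7→6] 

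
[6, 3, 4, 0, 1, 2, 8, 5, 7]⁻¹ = [3, 4, 5, 1, 2, 7, 0, 8, 6]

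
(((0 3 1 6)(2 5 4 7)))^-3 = (0 3 1 6)(2 5 4 7)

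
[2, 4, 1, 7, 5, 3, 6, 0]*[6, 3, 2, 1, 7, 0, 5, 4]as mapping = [0→2, 1→7, 2→3, 3→4, 4→0, 5→1, 6→5, 7→6]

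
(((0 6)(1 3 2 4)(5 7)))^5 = (0 6)(1 3 2 4)(5 7)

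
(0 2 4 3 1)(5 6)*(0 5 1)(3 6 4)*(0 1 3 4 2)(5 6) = (1 6 3)(2 4 5)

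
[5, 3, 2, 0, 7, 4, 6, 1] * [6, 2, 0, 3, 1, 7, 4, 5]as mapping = [0→7, 1→3, 2→0, 3→6, 4→5, 5→1, 6→4, 7→2]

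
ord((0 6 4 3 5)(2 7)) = 10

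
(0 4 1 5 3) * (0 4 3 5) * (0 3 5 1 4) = (0 5 1 3)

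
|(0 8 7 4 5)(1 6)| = 10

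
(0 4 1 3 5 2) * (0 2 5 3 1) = (0 4)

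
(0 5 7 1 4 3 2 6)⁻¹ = (0 6 2 3 4 1 7 5)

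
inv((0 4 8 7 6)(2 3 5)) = (0 6 7 8 4)(2 5 3)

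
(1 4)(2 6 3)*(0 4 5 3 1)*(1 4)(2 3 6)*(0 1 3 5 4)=(0 3 5 6)(1 4)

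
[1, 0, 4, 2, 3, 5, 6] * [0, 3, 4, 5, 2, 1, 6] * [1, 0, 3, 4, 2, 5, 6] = [4, 1, 3, 2, 5, 0, 6]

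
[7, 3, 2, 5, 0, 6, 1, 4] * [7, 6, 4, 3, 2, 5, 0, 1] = [1, 3, 4, 5, 7, 0, 6, 2]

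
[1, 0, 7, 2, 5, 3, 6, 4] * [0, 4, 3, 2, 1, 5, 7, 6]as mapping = [0→4, 1→0, 2→6, 3→3, 4→5, 5→2, 6→7, 7→1]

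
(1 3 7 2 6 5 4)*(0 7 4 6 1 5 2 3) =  (0 7 3 4 5 6 2 1)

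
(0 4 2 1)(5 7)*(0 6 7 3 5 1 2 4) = (1 6 7)(3 5)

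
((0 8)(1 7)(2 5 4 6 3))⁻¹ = (0 8)(1 7)(2 3 6 4 5)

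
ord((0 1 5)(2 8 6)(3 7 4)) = 3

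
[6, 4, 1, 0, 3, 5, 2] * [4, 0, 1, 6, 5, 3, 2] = [2, 5, 0, 4, 6, 3, 1]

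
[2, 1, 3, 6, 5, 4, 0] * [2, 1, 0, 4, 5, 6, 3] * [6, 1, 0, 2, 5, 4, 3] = [6, 1, 5, 2, 3, 4, 0]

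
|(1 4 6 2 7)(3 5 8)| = 15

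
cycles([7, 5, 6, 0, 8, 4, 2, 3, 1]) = (0 7 3)(1 5 4 8)(2 6)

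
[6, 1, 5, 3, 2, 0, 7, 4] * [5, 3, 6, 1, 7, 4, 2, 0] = [2, 3, 4, 1, 6, 5, 0, 7]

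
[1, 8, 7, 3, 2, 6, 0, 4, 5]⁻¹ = [6, 0, 4, 3, 7, 8, 5, 2, 1]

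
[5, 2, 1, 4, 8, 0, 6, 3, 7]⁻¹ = [5, 2, 1, 7, 3, 0, 6, 8, 4]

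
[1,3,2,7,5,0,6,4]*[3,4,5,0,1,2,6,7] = [4,0,5,7,2,3,6,1]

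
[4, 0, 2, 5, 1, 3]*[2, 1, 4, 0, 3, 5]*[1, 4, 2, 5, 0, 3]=[5, 2, 0, 3, 4, 1]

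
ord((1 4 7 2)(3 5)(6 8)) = 4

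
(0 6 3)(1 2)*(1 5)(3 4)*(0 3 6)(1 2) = (2 5)(4 6)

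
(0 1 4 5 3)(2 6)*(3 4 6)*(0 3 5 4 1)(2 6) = (1 2 5)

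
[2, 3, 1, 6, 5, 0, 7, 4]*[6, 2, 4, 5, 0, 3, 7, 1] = [4, 5, 2, 7, 3, 6, 1, 0]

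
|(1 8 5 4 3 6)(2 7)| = 6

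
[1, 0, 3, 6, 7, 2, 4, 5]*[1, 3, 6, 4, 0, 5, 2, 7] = [3, 1, 4, 2, 7, 6, 0, 5]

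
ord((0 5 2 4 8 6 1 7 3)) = 9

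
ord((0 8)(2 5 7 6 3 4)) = 6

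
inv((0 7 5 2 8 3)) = (0 3 8 2 5 7)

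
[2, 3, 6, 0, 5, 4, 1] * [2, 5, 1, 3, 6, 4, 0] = [1, 3, 0, 2, 4, 6, 5]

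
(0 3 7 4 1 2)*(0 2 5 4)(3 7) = (0 7)(1 5 4)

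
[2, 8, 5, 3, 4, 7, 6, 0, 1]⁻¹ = [7, 8, 0, 3, 4, 2, 6, 5, 1]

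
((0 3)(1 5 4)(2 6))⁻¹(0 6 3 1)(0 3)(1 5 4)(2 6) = (0 5 3 2)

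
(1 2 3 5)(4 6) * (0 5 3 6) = (0 5 1 2 6 4)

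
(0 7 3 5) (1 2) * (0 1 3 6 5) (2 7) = (0 2 3) (1 7 6 5) 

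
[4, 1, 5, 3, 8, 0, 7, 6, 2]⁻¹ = [5, 1, 8, 3, 0, 2, 7, 6, 4]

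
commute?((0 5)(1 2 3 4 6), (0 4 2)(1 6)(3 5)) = no:(0 5)(1 2 3 4 6) * (0 4 2)(1 6)(3 5) = (0 3 2 5 4 1), (0 4 2)(1 6)(3 5) * (0 5)(1 2 3 4 6) = (0 6 2 5 4 3)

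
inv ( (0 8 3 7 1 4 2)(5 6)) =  (0 2 4 1 7 3 8)(5 6)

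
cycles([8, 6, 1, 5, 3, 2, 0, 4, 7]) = (0 8 7 4 3 5 2 1 6)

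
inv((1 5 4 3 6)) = (1 6 3 4 5)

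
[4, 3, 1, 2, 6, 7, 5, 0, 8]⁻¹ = [7, 2, 3, 1, 0, 6, 4, 5, 8]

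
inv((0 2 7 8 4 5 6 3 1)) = (0 1 3 6 5 4 8 7 2)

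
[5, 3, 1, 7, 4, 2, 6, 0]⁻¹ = [7, 2, 5, 1, 4, 0, 6, 3]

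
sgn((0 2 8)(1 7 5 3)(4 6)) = 1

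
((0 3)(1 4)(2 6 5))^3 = (0 3)(1 4)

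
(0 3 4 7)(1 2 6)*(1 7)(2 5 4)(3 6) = (0 6 7)(1 5 4)(2 3)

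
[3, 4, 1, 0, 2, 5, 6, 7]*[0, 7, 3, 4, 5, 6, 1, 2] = [4, 5, 7, 0, 3, 6, 1, 2]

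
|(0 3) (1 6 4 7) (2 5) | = 4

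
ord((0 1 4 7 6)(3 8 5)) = 15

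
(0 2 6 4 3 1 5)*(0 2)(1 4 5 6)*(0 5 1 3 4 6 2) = (0 5)(1 2 3 6)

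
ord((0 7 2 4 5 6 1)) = 7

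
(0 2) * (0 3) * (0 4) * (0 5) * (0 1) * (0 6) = (0 2 3 4 5 1 6)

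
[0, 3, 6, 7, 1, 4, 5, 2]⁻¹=[0, 4, 7, 1, 5, 6, 2, 3]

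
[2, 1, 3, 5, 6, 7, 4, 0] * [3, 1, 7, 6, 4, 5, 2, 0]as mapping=[0→7, 1→1, 2→6, 3→5, 4→2, 5→0, 6→4, 7→3]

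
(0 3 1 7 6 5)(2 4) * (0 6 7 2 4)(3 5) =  (0 5 6 3 1 2)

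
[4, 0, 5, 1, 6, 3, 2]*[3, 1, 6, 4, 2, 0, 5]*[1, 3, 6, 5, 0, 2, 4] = [6, 5, 1, 3, 2, 0, 4]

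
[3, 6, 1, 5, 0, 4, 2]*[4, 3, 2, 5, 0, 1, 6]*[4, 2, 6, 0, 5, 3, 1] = [3, 1, 0, 2, 5, 4, 6]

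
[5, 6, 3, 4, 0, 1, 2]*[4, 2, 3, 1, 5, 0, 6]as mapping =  [0→0, 1→6, 2→1, 3→5, 4→4, 5→2, 6→3]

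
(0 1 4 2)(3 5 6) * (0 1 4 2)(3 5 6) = (0 4)(1 2)(3 6 5)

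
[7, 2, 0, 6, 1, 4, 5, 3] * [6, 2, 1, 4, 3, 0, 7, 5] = [5, 1, 6, 7, 2, 3, 0, 4]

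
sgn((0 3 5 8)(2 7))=1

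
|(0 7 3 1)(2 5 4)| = 12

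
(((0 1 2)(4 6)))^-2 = (0 1 2)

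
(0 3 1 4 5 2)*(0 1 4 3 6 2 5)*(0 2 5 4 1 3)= (0 6 5 4 2 3 1)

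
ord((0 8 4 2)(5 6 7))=12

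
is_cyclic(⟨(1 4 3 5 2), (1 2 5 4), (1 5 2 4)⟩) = no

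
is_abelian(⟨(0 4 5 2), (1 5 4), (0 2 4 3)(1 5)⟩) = no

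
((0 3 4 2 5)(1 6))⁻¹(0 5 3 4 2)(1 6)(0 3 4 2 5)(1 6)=(0 4 2 5 3)(1 6)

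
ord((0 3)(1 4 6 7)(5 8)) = 4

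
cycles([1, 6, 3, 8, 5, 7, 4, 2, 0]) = (0 1 6 4 5 7 2 3 8)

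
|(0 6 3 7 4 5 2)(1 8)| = 14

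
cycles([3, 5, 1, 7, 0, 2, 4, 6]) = (0 3 7 6 4)(1 5 2)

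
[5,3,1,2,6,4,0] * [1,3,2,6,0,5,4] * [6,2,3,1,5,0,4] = [0,4,1,3,5,6,2]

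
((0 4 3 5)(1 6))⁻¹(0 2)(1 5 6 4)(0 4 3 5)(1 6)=(0 1 3 6)(2 4)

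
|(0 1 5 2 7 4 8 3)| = 8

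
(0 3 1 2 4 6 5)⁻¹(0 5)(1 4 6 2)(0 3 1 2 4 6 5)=(0 3)(2 6 5 4)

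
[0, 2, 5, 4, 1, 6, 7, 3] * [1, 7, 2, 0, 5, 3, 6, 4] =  [1, 2, 3, 5, 7, 6, 4, 0]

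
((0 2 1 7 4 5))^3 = (0 7)(1 5)(2 4)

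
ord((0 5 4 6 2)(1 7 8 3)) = 20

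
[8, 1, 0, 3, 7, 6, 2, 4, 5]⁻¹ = [2, 1, 6, 3, 7, 8, 5, 4, 0]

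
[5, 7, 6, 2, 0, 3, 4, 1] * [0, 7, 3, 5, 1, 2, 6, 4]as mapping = [0→2, 1→4, 2→6, 3→3, 4→0, 5→5, 6→1, 7→7]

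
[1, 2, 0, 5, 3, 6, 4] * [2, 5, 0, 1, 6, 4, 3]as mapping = [0→5, 1→0, 2→2, 3→4, 4→1, 5→3, 6→6]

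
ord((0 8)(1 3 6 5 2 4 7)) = 14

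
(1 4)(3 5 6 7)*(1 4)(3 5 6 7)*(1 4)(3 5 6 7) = (1 4)(3 7 6 5)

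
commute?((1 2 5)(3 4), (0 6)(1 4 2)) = no:(1 2 5)(3 4)*(0 6)(1 4 2) = (0 6)(2 5 4 3), (0 6)(1 4 2)*(1 2 5)(3 4) = (0 6)(1 3 4 5)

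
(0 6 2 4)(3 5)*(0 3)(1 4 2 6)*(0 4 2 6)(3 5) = (0 1 2 6)(4 5)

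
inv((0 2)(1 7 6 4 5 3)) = (0 2)(1 3 5 4 6 7)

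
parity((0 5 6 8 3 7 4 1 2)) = even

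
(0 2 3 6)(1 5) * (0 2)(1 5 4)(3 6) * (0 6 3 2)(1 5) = (0 6)(1 4 5)(2 3)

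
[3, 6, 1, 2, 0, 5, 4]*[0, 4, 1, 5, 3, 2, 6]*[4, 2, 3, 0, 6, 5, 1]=[5, 1, 6, 2, 4, 3, 0]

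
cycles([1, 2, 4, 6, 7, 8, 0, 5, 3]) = (0 1 2 4 7 5 8 3 6)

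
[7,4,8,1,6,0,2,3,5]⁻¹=[5,3,6,7,1,8,4,0,2]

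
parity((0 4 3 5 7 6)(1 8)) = even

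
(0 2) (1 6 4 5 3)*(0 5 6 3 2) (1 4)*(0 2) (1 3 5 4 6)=(0 2 4 1 5) (3 6) 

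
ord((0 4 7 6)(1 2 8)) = 12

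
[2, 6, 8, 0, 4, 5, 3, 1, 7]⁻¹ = [3, 7, 0, 6, 4, 5, 1, 8, 2]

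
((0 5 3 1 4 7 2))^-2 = (0 7 1 5 2 4 3)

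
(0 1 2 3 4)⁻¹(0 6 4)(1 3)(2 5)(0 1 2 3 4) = (0 1 6)(2 4)(3 5)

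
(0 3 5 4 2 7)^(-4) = (0 5 2)(3 4 7)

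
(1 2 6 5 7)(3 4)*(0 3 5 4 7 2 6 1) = (0 3 7)(1 6 4 5 2)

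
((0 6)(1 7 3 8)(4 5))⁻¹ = (0 6)(1 8 3 7)(4 5)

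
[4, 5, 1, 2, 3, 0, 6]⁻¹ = [5, 2, 3, 4, 0, 1, 6]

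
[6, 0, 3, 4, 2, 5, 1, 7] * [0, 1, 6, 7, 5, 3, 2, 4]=[2, 0, 7, 5, 6, 3, 1, 4]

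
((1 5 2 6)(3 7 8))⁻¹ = (1 6 2 5)(3 8 7)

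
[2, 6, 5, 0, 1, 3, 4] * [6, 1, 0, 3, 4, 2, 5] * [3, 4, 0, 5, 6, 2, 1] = [3, 2, 0, 1, 4, 5, 6]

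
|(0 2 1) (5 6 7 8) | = 12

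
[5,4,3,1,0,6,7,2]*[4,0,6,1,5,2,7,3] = [2,5,1,0,4,7,3,6]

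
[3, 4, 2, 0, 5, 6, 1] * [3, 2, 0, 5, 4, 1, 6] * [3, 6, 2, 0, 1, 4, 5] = [4, 1, 3, 0, 6, 5, 2]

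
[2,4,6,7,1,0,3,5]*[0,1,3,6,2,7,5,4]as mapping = [0→3,1→2,2→5,3→4,4→1,5→0,6→6,7→7]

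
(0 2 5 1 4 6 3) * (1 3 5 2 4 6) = (0 4 1 6 5 3)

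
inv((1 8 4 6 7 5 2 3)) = (1 3 2 5 7 6 4 8)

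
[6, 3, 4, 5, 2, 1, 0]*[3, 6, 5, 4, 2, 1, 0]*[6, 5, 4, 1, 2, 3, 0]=[6, 2, 4, 5, 3, 0, 1]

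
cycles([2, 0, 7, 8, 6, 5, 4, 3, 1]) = (0 2 7 3 8 1)(4 6)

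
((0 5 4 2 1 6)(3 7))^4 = (0 1 4)(2 5 6)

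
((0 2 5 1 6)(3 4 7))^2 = (0 5 6 2 1)(3 7 4)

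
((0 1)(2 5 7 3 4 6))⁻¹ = (0 1)(2 6 4 3 7 5)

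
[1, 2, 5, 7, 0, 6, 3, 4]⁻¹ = [4, 0, 1, 6, 7, 2, 5, 3]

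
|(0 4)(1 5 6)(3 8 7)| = 6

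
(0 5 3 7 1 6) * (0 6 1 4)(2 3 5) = (0 2 3 7 4)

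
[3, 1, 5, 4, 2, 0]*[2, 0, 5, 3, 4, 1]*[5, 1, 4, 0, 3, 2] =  [0, 5, 1, 3, 2, 4]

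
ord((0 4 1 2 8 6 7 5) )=8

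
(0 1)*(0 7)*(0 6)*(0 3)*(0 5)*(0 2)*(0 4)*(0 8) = (0 1 7 6 3 5 2 4 8) 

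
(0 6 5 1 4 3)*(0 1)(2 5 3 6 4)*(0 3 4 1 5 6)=(0 1 2 6 4)(3 5)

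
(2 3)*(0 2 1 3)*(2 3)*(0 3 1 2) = (0 1)(2 3)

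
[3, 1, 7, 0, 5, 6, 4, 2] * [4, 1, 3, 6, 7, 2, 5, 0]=[6, 1, 0, 4, 2, 5, 7, 3] 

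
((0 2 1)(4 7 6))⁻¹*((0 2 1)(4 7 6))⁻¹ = (0 2 1)(4 7 6)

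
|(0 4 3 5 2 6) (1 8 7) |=6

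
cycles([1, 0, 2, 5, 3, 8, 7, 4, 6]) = (0 1)(3 5 8 6 7 4)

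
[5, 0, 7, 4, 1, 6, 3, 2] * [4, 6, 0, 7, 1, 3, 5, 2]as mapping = [0→3, 1→4, 2→2, 3→1, 4→6, 5→5, 6→7, 7→0]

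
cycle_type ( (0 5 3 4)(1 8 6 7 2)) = 4.5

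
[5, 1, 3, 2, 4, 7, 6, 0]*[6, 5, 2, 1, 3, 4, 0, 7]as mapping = [0→4, 1→5, 2→1, 3→2, 4→3, 5→7, 6→0, 7→6]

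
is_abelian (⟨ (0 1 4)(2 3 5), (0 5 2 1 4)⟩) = no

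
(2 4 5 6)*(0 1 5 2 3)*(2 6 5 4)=(0 1 4 6 3)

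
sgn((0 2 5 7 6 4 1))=1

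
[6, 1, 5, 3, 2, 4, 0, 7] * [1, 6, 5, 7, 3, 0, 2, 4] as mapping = [0→2, 1→6, 2→0, 3→7, 4→5, 5→3, 6→1, 7→4] 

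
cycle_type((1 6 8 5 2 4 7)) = 7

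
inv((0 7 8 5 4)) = (0 4 5 8 7)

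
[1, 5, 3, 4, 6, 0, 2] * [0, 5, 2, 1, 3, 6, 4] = [5, 6, 1, 3, 4, 0, 2]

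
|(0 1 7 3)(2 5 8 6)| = 4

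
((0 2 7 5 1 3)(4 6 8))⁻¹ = (0 3 1 5 7 2)(4 8 6)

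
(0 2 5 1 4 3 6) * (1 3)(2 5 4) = (0 5 3 6)(1 2 4)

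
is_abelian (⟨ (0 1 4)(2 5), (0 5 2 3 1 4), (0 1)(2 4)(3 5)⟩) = no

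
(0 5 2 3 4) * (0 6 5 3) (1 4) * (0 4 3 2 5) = (0 2 4 6) (1 3) 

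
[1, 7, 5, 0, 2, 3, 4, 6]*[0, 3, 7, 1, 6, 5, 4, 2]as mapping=[0→3, 1→2, 2→5, 3→0, 4→7, 5→1, 6→6, 7→4]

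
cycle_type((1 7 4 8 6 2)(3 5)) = 2.6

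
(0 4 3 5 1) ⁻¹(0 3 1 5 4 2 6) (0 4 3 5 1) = (0 1 3 2 6 4 5) 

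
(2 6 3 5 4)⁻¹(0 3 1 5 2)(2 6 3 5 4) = (0 5 1 4 6)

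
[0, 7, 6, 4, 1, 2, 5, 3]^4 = [0, 1, 6, 3, 4, 2, 5, 7]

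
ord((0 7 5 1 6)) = 5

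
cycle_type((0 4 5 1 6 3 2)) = 7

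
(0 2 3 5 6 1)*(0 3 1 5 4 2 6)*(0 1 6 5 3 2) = (0 5 1 2 6 3 4)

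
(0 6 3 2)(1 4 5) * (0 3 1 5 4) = (0 6 1)(2 3)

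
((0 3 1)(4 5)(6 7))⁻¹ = (0 1 3)(4 5)(6 7)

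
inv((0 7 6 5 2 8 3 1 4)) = (0 4 1 3 8 2 5 6 7)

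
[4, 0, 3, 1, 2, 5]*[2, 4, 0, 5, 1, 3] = [1, 2, 5, 4, 0, 3]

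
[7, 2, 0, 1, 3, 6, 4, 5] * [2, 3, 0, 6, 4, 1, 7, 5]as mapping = [0→5, 1→0, 2→2, 3→3, 4→6, 5→7, 6→4, 7→1]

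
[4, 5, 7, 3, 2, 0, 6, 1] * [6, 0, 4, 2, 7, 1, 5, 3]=[7, 1, 3, 2, 4, 6, 5, 0]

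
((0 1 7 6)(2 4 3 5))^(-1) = (0 6 7 1)(2 5 3 4)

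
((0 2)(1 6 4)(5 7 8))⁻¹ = (0 2)(1 4 6)(5 8 7)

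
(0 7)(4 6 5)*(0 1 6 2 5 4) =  (0 7 1 6 4 2 5)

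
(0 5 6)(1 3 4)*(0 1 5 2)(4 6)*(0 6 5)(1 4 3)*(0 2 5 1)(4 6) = (0 5 3 1)(2 4)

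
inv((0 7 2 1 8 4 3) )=(0 3 4 8 1 2 7) 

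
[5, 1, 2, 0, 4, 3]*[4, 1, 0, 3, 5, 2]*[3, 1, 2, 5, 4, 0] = [2, 1, 3, 4, 0, 5]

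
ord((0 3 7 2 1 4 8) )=7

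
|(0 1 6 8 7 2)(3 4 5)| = 6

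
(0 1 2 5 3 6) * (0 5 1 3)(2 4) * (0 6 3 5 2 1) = (0 5 6 2)(1 4)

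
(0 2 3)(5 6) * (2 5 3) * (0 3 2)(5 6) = (0 6 2)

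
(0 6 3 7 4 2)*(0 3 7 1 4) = (0 6 7)(1 4 2 3)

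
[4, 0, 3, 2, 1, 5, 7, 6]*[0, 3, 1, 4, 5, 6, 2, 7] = [5, 0, 4, 1, 3, 6, 7, 2]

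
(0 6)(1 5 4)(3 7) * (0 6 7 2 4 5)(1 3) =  (0 7 1)(2 4 3)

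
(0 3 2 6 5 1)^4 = (0 5 2)(1 6 3)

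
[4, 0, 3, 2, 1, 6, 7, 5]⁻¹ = [1, 4, 3, 2, 0, 7, 5, 6]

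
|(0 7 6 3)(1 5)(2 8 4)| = 12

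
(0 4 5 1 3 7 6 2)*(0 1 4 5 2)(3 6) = (0 5 4 2 1 6)(3 7)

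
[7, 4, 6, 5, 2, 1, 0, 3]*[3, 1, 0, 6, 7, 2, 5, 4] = [4, 7, 5, 2, 0, 1, 3, 6]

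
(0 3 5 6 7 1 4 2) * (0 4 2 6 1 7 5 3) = (1 2 4 6 5)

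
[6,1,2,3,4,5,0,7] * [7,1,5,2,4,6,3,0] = [3,1,5,2,4,6,7,0]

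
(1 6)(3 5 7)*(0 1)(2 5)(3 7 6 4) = (0 1 4 3 2 5 6)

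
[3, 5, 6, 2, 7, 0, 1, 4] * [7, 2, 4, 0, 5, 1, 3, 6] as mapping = [0→0, 1→1, 2→3, 3→4, 4→6, 5→7, 6→2, 7→5] 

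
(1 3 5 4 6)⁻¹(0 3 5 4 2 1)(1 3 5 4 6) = (0 5 4 6 2 3)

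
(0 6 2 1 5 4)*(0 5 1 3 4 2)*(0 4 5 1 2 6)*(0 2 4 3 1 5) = (0 2 1 4 5 6 3)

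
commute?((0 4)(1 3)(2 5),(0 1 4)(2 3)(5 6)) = no:(0 4)(1 3)(2 5) * (0 1 4)(2 3)(5 6) = (1 2 6 5 3 4),(0 1 4)(2 3)(5 6) * (0 4)(1 3)(2 5) = (0 3 5 6 2 1)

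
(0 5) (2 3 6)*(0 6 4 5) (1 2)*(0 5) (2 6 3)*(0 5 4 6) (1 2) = (0 4 5 3 6 2 1) 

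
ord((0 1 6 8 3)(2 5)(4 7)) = 10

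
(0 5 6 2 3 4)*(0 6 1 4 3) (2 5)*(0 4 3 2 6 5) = (0 6) (1 3 2 4 5) 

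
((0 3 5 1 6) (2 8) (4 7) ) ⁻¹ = (0 6 1 5 3) (2 8) (4 7) 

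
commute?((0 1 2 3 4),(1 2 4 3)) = no:(0 1 2 3 4)*(1 2 4 3) = (0 2 1 4),(1 2 4 3)*(0 1 2 3 4) = (0 1 3 2)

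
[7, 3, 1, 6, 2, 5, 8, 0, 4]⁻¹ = [7, 2, 4, 1, 8, 5, 3, 0, 6]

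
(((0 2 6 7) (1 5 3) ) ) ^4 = (1 5 3) 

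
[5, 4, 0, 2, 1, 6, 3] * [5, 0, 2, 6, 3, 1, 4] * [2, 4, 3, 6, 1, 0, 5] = [4, 6, 0, 3, 2, 1, 5] 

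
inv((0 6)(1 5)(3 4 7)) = (0 6)(1 5)(3 7 4)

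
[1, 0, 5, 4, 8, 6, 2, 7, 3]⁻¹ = [1, 0, 6, 8, 3, 2, 5, 7, 4]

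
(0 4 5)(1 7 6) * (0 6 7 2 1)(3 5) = (0 4 3 5 6)(1 2)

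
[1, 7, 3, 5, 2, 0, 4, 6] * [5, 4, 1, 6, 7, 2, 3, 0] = [4, 0, 6, 2, 1, 5, 7, 3]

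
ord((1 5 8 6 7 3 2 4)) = 8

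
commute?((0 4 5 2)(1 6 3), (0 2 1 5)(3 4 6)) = no:(0 4 5 2)(1 6 3) * (0 2 1 5)(3 4 6) = (0 6 4)(1 3 5), (0 2 1 5)(3 4 6) * (0 4 5 2)(1 6 3) = (1 2 6)(3 5 4)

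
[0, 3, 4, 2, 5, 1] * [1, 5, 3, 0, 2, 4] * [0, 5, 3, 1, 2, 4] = [5, 0, 3, 1, 2, 4] 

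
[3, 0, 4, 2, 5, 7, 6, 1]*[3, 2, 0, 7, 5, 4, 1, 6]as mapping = [0→7, 1→3, 2→5, 3→0, 4→4, 5→6, 6→1, 7→2]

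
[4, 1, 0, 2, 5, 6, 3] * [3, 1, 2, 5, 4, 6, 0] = [4, 1, 3, 2, 6, 0, 5]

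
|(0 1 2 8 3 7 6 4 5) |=9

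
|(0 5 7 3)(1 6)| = 4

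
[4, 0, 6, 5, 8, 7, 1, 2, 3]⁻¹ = [1, 6, 7, 8, 0, 3, 2, 5, 4]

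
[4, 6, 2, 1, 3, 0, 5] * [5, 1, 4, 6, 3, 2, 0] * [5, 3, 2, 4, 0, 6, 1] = [4, 5, 0, 3, 1, 6, 2]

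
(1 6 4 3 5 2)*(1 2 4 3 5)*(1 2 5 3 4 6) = (2 5 6 4 3)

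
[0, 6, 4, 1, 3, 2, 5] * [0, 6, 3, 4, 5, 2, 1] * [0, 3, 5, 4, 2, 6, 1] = [0, 3, 6, 1, 2, 4, 5]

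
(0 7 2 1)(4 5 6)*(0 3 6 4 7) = (1 3 6 7 2)(4 5)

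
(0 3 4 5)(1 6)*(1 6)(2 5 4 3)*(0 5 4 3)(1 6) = (0 2 4 3)(1 6)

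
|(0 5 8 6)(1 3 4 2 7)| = 20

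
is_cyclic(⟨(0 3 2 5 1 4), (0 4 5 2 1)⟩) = no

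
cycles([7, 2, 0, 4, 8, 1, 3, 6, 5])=(0 7 6 3 4 8 5 1 2)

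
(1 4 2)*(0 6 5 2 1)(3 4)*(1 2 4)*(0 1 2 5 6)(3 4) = (1 4 5 3 2)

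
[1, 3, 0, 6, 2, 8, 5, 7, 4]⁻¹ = [2, 0, 4, 1, 8, 6, 3, 7, 5]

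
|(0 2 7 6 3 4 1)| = 7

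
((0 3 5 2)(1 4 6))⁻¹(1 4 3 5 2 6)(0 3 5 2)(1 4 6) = (0 1 4 6 5 2)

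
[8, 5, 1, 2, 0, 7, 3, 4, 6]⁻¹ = [4, 2, 3, 6, 7, 1, 8, 5, 0]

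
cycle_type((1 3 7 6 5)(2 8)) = 2.5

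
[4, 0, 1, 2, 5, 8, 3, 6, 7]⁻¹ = [1, 2, 3, 6, 0, 4, 7, 8, 5]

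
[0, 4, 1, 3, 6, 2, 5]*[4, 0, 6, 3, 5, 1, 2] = [4, 5, 0, 3, 2, 6, 1] 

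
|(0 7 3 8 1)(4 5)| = 10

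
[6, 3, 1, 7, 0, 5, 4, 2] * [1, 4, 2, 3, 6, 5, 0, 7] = [0, 3, 4, 7, 1, 5, 6, 2]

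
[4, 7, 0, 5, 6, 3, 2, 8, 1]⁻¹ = [2, 8, 6, 5, 0, 3, 4, 1, 7]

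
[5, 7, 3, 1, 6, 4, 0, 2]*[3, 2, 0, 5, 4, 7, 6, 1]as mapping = [0→7, 1→1, 2→5, 3→2, 4→6, 5→4, 6→3, 7→0]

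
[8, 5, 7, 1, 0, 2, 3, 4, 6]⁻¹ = [4, 3, 5, 6, 7, 1, 8, 2, 0]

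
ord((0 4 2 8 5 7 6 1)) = 8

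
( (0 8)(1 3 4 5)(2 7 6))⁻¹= (0 8)(1 5 4 3)(2 6 7)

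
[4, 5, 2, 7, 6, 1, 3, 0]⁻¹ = [7, 5, 2, 6, 0, 1, 4, 3]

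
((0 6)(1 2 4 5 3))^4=(1 3 5 4 2)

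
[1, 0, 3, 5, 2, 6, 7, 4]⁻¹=[1, 0, 4, 2, 7, 3, 5, 6]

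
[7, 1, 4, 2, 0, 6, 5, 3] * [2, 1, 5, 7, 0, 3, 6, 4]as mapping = [0→4, 1→1, 2→0, 3→5, 4→2, 5→6, 6→3, 7→7]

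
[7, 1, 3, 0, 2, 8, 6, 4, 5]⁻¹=[3, 1, 4, 2, 7, 8, 6, 0, 5]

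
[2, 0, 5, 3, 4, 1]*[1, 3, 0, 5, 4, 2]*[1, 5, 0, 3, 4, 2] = [1, 5, 0, 2, 4, 3]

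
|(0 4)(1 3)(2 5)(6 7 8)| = 6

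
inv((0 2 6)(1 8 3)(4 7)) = (0 6 2)(1 3 8)(4 7)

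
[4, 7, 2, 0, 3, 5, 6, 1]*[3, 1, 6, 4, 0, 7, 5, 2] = [0, 2, 6, 3, 4, 7, 5, 1]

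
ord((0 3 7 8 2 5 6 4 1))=9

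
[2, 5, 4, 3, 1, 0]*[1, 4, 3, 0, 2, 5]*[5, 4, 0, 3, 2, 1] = [3, 1, 0, 5, 2, 4]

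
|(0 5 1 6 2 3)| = 6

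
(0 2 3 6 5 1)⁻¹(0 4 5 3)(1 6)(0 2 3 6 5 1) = (0 5)(1 6 2 4)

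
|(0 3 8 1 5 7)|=6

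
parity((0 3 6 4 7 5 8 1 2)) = even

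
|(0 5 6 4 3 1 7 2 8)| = 9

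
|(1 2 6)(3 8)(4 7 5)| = 6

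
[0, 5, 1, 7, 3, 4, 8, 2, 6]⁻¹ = [0, 2, 7, 4, 5, 1, 8, 3, 6]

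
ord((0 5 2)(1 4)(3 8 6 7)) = 12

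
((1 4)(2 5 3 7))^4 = ()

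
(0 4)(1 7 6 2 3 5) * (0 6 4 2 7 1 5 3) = (0 2)(4 6 7)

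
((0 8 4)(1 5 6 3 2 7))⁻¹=(0 4 8)(1 7 2 3 6 5)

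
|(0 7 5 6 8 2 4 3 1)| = 9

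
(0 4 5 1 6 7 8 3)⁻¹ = (0 3 8 7 6 1 5 4)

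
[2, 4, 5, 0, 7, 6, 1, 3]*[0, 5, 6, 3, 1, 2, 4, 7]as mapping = [0→6, 1→1, 2→2, 3→0, 4→7, 5→4, 6→5, 7→3]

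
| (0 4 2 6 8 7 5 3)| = 8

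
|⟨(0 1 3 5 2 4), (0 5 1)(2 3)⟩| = 720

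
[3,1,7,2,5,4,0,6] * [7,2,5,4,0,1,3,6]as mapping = [0→4,1→2,2→6,3→5,4→1,5→0,6→7,7→3]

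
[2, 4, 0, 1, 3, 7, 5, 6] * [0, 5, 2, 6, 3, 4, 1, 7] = [2, 3, 0, 5, 6, 7, 4, 1]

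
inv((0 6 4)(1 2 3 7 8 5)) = (0 4 6)(1 5 8 7 3 2)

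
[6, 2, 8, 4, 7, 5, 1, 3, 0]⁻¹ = [8, 6, 1, 7, 3, 5, 0, 4, 2]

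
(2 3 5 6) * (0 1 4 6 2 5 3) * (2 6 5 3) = (0 1 4 5 6 3 2)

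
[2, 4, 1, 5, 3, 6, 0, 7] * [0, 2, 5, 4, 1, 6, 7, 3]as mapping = [0→5, 1→1, 2→2, 3→6, 4→4, 5→7, 6→0, 7→3]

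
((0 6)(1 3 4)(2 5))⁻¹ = (0 6)(1 4 3)(2 5)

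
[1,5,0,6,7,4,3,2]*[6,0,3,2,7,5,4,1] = [0,5,6,4,1,7,2,3]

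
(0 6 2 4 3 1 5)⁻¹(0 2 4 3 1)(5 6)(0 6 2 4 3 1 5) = (0 2)(1 5 6 4 3)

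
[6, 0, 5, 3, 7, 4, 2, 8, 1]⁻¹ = [1, 8, 6, 3, 5, 2, 0, 4, 7]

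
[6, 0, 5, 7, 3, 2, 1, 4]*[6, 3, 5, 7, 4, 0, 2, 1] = [2, 6, 0, 1, 7, 5, 3, 4]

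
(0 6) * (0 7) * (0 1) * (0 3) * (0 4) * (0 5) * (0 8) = (0 6 7 1 3 4 5 8)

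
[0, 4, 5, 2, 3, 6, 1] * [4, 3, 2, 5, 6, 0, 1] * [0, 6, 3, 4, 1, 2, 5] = [1, 5, 0, 3, 2, 6, 4]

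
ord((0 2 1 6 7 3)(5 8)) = 6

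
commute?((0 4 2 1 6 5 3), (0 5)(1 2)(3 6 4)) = no:(0 4 2 1 6 5 3)*(0 5)(1 2)(3 6 4) = (0 3 5 6)(1 4), (0 5)(1 2)(3 6 4)*(0 4 2 1 6 5 3) = (0 3 5 4)(2 6)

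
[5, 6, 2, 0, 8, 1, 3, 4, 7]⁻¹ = [3, 5, 2, 6, 7, 0, 1, 8, 4]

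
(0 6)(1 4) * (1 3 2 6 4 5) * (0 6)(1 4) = (0 1 5 4 3 2)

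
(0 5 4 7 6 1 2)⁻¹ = (0 2 1 6 7 4 5)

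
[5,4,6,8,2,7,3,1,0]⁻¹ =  [8,7,4,6,1,0,2,5,3]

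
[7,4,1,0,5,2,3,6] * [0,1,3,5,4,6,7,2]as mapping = [0→2,1→4,2→1,3→0,4→6,5→3,6→5,7→7]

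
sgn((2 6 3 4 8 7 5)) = 1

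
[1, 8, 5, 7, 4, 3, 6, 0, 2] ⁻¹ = [7, 0, 8, 5, 4, 2, 6, 3, 1] 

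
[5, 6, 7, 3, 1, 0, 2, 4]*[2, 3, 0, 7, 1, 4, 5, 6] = [4, 5, 6, 7, 3, 2, 0, 1] 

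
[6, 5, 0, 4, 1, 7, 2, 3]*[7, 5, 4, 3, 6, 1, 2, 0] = [2, 1, 7, 6, 5, 0, 4, 3]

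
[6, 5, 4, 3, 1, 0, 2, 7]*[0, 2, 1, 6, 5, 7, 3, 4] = [3, 7, 5, 6, 2, 0, 1, 4]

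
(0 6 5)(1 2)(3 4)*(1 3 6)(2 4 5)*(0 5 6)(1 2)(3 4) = (0 2 4)(1 3 6)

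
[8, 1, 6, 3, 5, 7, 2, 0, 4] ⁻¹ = [7, 1, 6, 3, 8, 4, 2, 5, 0] 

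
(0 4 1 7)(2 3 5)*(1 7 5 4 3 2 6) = (0 3 4 7)(1 5 6)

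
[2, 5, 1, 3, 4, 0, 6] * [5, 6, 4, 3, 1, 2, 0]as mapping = [0→4, 1→2, 2→6, 3→3, 4→1, 5→5, 6→0]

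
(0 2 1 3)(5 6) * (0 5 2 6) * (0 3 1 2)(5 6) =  (0 5 3 6)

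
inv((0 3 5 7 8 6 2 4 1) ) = (0 1 4 2 6 8 7 5 3) 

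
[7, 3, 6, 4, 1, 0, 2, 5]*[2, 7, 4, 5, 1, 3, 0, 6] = [6, 5, 0, 1, 7, 2, 4, 3]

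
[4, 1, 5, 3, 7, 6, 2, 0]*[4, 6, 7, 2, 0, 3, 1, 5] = [0, 6, 3, 2, 5, 1, 7, 4]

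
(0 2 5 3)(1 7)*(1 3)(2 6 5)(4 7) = (0 6 5 1 4 7 3)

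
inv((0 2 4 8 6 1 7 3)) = (0 3 7 1 6 8 4 2)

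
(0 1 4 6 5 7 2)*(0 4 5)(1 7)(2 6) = (0 7 6)(1 5)(2 4)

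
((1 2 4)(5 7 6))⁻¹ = (1 4 2)(5 6 7)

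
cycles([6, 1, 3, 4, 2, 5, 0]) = (0 6)(2 3 4)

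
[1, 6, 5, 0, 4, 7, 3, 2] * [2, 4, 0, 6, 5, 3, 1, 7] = [4, 1, 3, 2, 5, 7, 6, 0]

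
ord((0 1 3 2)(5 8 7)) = 12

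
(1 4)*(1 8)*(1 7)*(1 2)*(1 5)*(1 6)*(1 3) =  (1 4 8 7 2 5 6 3)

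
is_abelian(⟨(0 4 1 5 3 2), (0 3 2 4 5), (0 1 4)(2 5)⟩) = no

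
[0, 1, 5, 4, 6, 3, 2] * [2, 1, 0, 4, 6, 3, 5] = [2, 1, 3, 6, 5, 4, 0]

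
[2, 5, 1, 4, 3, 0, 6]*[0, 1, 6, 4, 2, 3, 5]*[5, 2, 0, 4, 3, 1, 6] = [6, 4, 2, 0, 3, 5, 1]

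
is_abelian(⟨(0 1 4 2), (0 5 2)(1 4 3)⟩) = no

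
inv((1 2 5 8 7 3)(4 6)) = (1 3 7 8 5 2)(4 6)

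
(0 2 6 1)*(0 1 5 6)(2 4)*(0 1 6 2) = (0 4)(1 6 5 2)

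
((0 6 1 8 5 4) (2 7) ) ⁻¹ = (0 4 5 8 1 6) (2 7) 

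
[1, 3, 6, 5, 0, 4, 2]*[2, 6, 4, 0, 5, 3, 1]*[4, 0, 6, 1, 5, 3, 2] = [2, 4, 0, 1, 6, 3, 5]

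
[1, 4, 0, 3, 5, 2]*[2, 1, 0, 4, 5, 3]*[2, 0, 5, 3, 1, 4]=[0, 4, 5, 1, 3, 2]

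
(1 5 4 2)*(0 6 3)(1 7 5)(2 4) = (0 6 3)(2 7 5)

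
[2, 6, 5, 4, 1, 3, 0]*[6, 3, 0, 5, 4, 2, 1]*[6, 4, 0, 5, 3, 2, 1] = [6, 4, 0, 3, 5, 2, 1]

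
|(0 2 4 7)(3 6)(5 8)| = 4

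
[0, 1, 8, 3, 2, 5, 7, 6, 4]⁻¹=[0, 1, 4, 3, 8, 5, 7, 6, 2]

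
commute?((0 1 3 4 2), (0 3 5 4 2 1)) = no:(0 1 3 4 2)*(0 3 5 4 2 1) = (1 5 4)(2 3), (0 3 5 4 2 1)*(0 1 3 4 2) = (0 4)(2 3 5)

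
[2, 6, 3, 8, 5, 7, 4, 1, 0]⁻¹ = [8, 7, 0, 2, 6, 4, 1, 5, 3]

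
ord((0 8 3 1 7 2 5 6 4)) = 9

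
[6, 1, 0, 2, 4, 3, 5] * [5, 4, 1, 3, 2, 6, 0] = [0, 4, 5, 1, 2, 3, 6]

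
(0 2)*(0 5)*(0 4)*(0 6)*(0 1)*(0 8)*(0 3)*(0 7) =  (0 2 5 4 6 1 8 3 7)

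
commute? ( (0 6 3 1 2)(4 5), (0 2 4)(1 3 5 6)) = no: (0 6 3 1 2)(4 5) * (0 2 4)(1 3 5 6) = (0 1 4 6 5), (0 2 4)(1 3 5 6) * (0 6 3 1 2)(4 5) = (2 5 3 4 6)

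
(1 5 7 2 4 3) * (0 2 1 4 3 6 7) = (0 2 3 4 6 7 1 5)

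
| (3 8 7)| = 3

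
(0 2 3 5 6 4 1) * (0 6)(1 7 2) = (0 1 6 4 7 2 3 5)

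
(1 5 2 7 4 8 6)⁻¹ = (1 6 8 4 7 2 5)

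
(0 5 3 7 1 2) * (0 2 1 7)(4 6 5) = (0 4 6 5 3)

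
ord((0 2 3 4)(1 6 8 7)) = 4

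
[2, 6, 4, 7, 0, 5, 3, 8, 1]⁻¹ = [4, 8, 0, 6, 2, 5, 1, 3, 7]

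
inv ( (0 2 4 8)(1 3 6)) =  (0 8 4 2)(1 6 3)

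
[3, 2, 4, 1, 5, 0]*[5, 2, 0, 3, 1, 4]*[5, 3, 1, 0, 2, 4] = [0, 5, 3, 1, 2, 4]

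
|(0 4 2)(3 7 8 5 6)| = 15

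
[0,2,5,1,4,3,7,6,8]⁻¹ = [0,3,1,5,4,2,7,6,8]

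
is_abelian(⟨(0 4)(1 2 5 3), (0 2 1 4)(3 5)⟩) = no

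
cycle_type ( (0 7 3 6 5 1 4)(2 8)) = 2.7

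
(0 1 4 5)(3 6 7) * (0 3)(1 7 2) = (0 7)(1 4 5 3 6 2)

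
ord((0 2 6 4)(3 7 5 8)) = 4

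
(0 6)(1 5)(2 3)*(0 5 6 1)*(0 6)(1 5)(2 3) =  (0 5 6 1)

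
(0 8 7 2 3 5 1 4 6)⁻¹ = (0 6 4 1 5 3 2 7 8)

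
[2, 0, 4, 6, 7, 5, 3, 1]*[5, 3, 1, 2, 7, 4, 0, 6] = [1, 5, 7, 0, 6, 4, 2, 3]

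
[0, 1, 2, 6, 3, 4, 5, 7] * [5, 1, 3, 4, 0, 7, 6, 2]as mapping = [0→5, 1→1, 2→3, 3→6, 4→4, 5→0, 6→7, 7→2]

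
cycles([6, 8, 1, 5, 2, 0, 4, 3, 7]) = (0 6 4 2 1 8 7 3 5)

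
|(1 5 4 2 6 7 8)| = 7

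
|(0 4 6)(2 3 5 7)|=12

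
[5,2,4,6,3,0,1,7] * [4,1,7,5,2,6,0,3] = [6,7,2,0,5,4,1,3]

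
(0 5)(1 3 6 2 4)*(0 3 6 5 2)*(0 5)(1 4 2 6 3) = (0 6 5 1 3)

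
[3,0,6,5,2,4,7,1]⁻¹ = [1,7,4,0,5,3,2,6]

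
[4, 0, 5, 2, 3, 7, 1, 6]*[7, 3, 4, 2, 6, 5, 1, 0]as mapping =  [0→6, 1→7, 2→5, 3→4, 4→2, 5→0, 6→3, 7→1]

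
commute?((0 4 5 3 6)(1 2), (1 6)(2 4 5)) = no:(0 4 5 3 6)(1 2)*(1 6)(2 4 5) = (0 5 3 1 4 2 6), (1 6)(2 4 5)*(0 4 5 3 6)(1 2) = (0 4 3 6 2 5 1)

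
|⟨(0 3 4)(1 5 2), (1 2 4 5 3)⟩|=360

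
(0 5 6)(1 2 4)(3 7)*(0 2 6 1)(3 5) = (0 3 7 5 1 6 2 4)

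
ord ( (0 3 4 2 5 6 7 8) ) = 8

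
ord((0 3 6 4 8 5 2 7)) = 8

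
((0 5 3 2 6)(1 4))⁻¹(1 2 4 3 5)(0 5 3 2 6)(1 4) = (1 2 3 4 6)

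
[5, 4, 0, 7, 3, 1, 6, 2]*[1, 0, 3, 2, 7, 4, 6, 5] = [4, 7, 1, 5, 2, 0, 6, 3] 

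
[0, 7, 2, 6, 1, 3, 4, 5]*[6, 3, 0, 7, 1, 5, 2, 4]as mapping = [0→6, 1→4, 2→0, 3→2, 4→3, 5→7, 6→1, 7→5]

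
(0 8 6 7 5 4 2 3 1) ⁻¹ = (0 1 3 2 4 5 7 6 8) 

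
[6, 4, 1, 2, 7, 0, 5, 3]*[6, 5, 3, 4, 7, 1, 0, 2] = [0, 7, 5, 3, 2, 6, 1, 4]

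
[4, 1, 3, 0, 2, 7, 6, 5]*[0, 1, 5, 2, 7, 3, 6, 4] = [7, 1, 2, 0, 5, 4, 6, 3]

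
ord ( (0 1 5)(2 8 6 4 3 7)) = 6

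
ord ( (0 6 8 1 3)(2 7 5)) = 15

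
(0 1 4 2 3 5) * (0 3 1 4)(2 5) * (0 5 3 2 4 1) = (0 1 5 2)(3 4)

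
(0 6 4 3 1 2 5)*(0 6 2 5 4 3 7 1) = (0 2 4 7 1 5 6 3)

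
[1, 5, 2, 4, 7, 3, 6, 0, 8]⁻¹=[7, 0, 2, 5, 3, 1, 6, 4, 8]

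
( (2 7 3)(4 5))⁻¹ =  (2 3 7)(4 5)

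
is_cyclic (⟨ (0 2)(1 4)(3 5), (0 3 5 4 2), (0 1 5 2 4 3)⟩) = no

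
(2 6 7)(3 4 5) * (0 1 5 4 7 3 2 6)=(0 1 5 2)(3 7 6)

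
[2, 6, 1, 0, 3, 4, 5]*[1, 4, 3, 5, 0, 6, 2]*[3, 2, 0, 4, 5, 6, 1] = [4, 0, 5, 2, 6, 3, 1]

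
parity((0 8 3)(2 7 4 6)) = odd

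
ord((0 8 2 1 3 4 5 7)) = 8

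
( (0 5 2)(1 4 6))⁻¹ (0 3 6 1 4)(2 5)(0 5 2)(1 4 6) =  (0 2)(1 4 6 5 3)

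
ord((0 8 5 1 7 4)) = 6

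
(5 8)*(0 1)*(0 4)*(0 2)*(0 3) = (0 1 4 2 3)(5 8)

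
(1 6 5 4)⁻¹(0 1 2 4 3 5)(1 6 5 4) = (0 6 2 1 3 4)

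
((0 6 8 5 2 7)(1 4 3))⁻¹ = (0 7 2 5 8 6)(1 3 4)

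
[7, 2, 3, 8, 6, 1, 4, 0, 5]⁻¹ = [7, 5, 1, 2, 6, 8, 4, 0, 3]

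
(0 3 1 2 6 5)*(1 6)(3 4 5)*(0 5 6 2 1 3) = (0 4 6)(2 3)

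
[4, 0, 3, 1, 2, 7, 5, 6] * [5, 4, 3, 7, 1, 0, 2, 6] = [1, 5, 7, 4, 3, 6, 0, 2]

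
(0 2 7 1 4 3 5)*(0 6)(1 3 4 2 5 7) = (0 5 6)(1 2)(3 7)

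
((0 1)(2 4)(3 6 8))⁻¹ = (0 1)(2 4)(3 8 6)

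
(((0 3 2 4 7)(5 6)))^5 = (5 6)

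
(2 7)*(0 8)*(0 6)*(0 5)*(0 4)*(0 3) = (0 8 6 5 4 3)(2 7)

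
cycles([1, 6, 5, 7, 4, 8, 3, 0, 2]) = (0 1 6 3 7)(2 5 8)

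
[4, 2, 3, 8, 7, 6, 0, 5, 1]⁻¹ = [6, 8, 1, 2, 0, 7, 5, 4, 3]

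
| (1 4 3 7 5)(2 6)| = 10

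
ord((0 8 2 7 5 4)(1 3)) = 6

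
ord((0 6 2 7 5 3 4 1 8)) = 9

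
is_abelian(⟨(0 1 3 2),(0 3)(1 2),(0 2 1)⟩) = no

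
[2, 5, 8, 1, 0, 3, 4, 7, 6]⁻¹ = [4, 3, 0, 5, 6, 1, 8, 7, 2]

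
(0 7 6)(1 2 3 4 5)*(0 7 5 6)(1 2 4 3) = (0 5 2 1 4 6 7)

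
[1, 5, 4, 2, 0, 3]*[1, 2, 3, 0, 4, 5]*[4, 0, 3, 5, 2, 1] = [3, 1, 2, 5, 0, 4]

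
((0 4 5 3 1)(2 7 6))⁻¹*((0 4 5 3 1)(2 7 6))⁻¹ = (0 3 4 1 5)(2 7 6)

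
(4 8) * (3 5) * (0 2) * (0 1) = (0 2 1)(3 5)(4 8)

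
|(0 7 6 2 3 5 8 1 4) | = 9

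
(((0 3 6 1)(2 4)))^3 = (0 1 6 3)(2 4)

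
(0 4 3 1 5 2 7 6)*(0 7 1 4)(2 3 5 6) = (1 6 7 2)(3 4 5)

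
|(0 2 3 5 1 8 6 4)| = 8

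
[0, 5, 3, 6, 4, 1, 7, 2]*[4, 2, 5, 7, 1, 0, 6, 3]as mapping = [0→4, 1→0, 2→7, 3→6, 4→1, 5→2, 6→3, 7→5]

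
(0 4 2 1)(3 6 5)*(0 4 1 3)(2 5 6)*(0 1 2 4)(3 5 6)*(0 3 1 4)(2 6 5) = (0 6 1 3)(4 5)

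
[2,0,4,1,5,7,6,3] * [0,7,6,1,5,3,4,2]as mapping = [0→6,1→0,2→5,3→7,4→3,5→2,6→4,7→1]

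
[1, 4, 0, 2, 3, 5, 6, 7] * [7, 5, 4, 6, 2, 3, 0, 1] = [5, 2, 7, 4, 6, 3, 0, 1]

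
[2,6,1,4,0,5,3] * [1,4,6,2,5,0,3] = [6,3,4,5,1,0,2]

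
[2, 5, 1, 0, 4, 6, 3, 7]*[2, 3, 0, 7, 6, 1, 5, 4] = [0, 1, 3, 2, 6, 5, 7, 4]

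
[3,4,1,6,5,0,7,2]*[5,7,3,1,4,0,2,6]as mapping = [0→1,1→4,2→7,3→2,4→0,5→5,6→6,7→3]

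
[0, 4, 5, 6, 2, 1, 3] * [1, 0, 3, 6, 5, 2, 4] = [1, 5, 2, 4, 3, 0, 6]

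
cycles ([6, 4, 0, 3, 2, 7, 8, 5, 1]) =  (0 6 8 1 4 2)(5 7)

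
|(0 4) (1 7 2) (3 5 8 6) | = 12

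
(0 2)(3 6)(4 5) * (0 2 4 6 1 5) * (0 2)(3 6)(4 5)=(0 5 3 1 4 2)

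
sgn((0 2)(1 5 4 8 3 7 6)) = -1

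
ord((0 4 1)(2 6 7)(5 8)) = 6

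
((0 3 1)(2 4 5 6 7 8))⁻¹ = (0 1 3)(2 8 7 6 5 4)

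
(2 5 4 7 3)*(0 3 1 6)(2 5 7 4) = (0 3 5 2 7 1 6)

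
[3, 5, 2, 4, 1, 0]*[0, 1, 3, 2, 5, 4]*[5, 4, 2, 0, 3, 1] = [2, 3, 0, 1, 4, 5] 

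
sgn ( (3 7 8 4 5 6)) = -1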